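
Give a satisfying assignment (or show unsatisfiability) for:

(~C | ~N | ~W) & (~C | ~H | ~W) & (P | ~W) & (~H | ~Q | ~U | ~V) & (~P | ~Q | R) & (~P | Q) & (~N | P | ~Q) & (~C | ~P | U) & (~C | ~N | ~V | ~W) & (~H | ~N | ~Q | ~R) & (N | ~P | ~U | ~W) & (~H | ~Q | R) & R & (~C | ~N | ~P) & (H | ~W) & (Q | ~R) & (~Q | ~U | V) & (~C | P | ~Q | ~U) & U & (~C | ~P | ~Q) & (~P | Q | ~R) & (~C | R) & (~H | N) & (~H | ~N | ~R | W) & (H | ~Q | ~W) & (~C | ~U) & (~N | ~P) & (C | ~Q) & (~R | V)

Case C = True:
  (R) forces R = True.
  (Q | ~R) forces Q = True.
  (U) forces U = True.
  Clause (~C | ~U) is falsified — contradiction.
Case C = False:
  (R) forces R = True.
  (Q | ~R) forces Q = True.
  Clause (C | ~Q) is falsified — contradiction.
Both cases fail, so the formula is unsatisfiable.

No satisfying assignment exists.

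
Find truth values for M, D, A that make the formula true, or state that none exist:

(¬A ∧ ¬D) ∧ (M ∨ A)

M=T, D=F, A=F

  ¬A ∧ ¬D = True
    ¬A = True
    ¬D = True
  M ∨ A = True
Both conjuncts True, so the formula holds.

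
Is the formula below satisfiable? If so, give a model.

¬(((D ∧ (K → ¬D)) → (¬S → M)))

S = False, D = True, K = False, M = False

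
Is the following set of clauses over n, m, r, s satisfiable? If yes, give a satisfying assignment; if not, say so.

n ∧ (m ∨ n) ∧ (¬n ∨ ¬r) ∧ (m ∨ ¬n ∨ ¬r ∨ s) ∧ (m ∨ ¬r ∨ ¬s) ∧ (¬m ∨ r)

n=T; m=F; r=F; s=T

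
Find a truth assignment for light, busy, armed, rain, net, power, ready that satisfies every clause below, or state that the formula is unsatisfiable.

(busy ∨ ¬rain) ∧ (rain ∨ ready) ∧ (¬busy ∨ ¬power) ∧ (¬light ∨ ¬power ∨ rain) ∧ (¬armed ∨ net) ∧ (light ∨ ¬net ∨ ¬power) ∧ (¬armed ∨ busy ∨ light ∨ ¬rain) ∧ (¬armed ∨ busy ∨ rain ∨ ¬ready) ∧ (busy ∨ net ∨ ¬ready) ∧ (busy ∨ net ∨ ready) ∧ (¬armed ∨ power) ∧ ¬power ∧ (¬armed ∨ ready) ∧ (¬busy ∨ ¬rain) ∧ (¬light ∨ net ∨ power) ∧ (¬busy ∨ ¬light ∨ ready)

light=F, busy=T, armed=F, rain=F, net=F, power=F, ready=T

Unit clause (¬power) forces power = False.
In (¬armed ∨ power) only ¬armed is left, so armed = False.
Set light = False.
Set busy = True.
  then (¬busy ∨ ¬rain) forces rain = False.
  then (rain ∨ ready) forces ready = True.
Set net = False.
All clauses satisfied.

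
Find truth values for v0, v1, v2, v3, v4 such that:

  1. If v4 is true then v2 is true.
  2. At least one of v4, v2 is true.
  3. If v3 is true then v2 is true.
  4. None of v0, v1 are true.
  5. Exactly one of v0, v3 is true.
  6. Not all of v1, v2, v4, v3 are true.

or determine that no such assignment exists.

v0=F; v1=F; v2=T; v3=T; v4=F

  (1) v4=F ⇒ v2: vacuous ✓
  (2) {v4, v2}: 1 true — at least one ✓
  (3) v3=T ⇒ v2: T ✓
  (4) {v0, v1}: 0 true — none ✓
  (5) {v0, v3}: 1 true — exactly one ✓
  (6) {v1, v2, v4, v3}: 2/4 true — not all ✓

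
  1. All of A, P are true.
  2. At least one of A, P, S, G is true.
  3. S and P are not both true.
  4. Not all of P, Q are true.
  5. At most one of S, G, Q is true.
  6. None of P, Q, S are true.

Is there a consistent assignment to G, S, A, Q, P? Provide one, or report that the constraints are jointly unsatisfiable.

Case P = True:
  Constraint (6) is violated (P=T) — contradiction.
Case P = False:
  Constraint (1) is violated (P=F) — contradiction.
Both cases fail — unsatisfiable.

No satisfying assignment exists.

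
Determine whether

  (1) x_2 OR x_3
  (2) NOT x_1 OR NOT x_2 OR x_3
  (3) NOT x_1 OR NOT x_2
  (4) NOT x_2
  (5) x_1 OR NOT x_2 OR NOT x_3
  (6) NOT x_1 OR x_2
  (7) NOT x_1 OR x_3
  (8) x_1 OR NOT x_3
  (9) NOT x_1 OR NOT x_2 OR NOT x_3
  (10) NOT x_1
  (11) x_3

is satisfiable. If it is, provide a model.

Unsatisfiable

Case x_1 = True:
  Clause (NOT x_1) is falsified — contradiction.
Case x_1 = False:
  (NOT x_2) forces x_2 = False.
  (x_2 OR x_3) forces x_3 = True.
  Clause (x_1 OR NOT x_3) is falsified — contradiction.
Both cases fail, so the formula is unsatisfiable.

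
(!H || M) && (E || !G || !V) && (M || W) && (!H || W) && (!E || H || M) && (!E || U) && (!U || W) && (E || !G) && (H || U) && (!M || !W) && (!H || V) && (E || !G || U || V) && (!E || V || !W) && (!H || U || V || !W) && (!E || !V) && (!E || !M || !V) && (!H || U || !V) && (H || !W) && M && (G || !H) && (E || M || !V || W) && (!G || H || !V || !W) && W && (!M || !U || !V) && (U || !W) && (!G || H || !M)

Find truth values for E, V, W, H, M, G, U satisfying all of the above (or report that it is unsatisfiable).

Unsatisfiable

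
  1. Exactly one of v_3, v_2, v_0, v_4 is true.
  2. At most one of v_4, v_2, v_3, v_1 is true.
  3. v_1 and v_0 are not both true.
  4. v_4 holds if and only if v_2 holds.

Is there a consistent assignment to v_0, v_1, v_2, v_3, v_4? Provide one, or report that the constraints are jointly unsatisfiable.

v_0 = True; v_1 = False; v_2 = False; v_3 = False; v_4 = False

  (1) {v_3, v_2, v_0, v_4}: 1 true — exactly one ✓
  (2) {v_4, v_2, v_3, v_1}: 0 true — at most one ✓
  (3) v_1=F, v_0=T — not both ✓
  (4) v_4=F, v_2=F — same ✓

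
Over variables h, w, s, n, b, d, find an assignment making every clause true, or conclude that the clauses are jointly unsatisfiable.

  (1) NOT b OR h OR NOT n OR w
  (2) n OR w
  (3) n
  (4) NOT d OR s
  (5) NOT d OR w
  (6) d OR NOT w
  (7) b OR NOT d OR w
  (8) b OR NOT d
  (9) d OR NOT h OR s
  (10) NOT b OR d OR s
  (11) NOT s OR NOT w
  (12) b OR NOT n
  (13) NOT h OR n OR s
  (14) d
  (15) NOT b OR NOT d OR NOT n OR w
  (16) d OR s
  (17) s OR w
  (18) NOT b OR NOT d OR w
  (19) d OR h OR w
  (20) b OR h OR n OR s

No satisfying assignment exists.

Case d = True:
  (n) forces n = True.
  (NOT d OR s) forces s = True.
  (NOT d OR w) forces w = True.
  Clause (NOT s OR NOT w) is falsified — contradiction.
Case d = False:
  Clause (d) is falsified — contradiction.
Both cases fail, so the formula is unsatisfiable.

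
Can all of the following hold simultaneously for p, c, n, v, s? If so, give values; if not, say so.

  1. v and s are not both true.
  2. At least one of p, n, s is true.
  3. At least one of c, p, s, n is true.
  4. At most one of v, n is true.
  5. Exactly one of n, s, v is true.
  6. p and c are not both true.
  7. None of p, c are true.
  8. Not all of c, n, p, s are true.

p=F, c=F, n=F, v=F, s=T

  (1) v=F, s=T — not both ✓
  (2) {p, n, s}: 1 true — at least one ✓
  (3) {c, p, s, n}: 1 true — at least one ✓
  (4) {v, n}: 0 true — at most one ✓
  (5) {n, s, v}: 1 true — exactly one ✓
  (6) p=F, c=F — not both ✓
  (7) {p, c}: 0 true — none ✓
  (8) {c, n, p, s}: 1/4 true — not all ✓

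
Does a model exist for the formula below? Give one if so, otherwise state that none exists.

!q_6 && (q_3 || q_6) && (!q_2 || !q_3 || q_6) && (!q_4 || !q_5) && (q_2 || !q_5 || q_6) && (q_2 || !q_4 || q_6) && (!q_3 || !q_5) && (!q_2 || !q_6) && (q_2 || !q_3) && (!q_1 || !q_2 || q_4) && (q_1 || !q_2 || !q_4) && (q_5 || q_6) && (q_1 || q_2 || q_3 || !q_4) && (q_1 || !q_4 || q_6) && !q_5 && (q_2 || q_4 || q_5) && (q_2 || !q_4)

UNSATISFIABLE

Case q_5 = True:
  Clause (!q_5) is falsified — contradiction.
Case q_5 = False:
  (!q_6) forces q_6 = False.
  Clause (q_5 || q_6) is falsified — contradiction.
Both cases fail, so the formula is unsatisfiable.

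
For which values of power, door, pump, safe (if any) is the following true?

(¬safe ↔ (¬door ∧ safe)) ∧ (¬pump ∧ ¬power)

power = False; door = True; pump = False; safe = True

  ¬safe ↔ (¬door ∧ safe) = True
    ¬safe = False
    ¬door ∧ safe = False
      ¬door = False
  ¬pump ∧ ¬power = True
    ¬pump = True
    ¬power = True
Both conjuncts True, so the formula holds.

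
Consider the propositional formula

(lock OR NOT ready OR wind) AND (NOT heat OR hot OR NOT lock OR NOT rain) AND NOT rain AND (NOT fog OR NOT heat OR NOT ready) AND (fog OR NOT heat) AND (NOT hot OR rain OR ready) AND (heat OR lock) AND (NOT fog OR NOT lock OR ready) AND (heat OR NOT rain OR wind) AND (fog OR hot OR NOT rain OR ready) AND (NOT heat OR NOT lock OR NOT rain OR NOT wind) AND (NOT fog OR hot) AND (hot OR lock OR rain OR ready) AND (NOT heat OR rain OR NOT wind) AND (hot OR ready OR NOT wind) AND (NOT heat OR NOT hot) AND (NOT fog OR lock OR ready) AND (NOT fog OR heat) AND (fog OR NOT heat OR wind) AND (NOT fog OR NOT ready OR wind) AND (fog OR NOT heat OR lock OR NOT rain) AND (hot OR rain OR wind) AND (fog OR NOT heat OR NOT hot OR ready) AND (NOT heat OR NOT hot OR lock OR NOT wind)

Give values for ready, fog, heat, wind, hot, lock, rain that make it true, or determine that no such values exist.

Unit clause (NOT rain) forces rain = False.
Set ready = True.
Try fog = True:
  (NOT fog OR NOT heat OR NOT ready) forces heat = False.
  clause (NOT fog OR heat) is falsified — backtrack.
So fog = False.
  then (fog OR NOT heat) forces heat = False.
  then (heat OR lock) forces lock = True.
Set wind = False.
  then (hot OR rain OR wind) forces hot = True.
All clauses satisfied.

ready = True, fog = False, heat = False, wind = False, hot = True, lock = True, rain = False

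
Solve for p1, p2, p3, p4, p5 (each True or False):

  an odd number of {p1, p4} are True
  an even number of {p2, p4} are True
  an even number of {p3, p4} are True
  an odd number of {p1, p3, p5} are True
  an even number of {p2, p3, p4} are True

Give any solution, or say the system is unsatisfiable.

p1 = True, p2 = False, p3 = False, p4 = False, p5 = False

{p1, p4}: 1 true → odd ✓
{p2, p4}: 0 true → even ✓
{p3, p4}: 0 true → even ✓
{p1, p3, p5}: 1 true → odd ✓
{p2, p3, p4}: 0 true → even ✓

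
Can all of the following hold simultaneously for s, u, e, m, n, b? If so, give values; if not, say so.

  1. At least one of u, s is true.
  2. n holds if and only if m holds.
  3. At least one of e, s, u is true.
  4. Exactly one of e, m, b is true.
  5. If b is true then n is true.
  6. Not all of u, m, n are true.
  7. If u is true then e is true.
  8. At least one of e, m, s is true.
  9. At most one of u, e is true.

s: True, u: False, e: True, m: False, n: False, b: False

  (1) {u, s}: 1 true — at least one ✓
  (2) n=F, m=F — same ✓
  (3) {e, s, u}: 2 true — at least one ✓
  (4) {e, m, b}: 1 true — exactly one ✓
  (5) b=F ⇒ n: vacuous ✓
  (6) {u, m, n}: 0/3 true — not all ✓
  (7) u=F ⇒ e: vacuous ✓
  (8) {e, m, s}: 2 true — at least one ✓
  (9) {u, e}: 1 true — at most one ✓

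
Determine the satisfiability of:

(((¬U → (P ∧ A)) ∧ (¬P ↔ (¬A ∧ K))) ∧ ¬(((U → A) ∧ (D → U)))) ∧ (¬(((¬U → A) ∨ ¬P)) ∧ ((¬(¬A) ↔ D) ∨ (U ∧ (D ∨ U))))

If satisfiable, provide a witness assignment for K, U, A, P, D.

UNSATISFIABLE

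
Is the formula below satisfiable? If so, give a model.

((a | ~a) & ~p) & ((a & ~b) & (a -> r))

r=T, a=T, p=F, b=F

  (a | ~a) & ~p = True
    a | ~a = True
      ~a = False
    ~p = True
  (a & ~b) & (a -> r) = True
    a & ~b = True
      ~b = True
    a -> r = True
Both conjuncts True, so the formula holds.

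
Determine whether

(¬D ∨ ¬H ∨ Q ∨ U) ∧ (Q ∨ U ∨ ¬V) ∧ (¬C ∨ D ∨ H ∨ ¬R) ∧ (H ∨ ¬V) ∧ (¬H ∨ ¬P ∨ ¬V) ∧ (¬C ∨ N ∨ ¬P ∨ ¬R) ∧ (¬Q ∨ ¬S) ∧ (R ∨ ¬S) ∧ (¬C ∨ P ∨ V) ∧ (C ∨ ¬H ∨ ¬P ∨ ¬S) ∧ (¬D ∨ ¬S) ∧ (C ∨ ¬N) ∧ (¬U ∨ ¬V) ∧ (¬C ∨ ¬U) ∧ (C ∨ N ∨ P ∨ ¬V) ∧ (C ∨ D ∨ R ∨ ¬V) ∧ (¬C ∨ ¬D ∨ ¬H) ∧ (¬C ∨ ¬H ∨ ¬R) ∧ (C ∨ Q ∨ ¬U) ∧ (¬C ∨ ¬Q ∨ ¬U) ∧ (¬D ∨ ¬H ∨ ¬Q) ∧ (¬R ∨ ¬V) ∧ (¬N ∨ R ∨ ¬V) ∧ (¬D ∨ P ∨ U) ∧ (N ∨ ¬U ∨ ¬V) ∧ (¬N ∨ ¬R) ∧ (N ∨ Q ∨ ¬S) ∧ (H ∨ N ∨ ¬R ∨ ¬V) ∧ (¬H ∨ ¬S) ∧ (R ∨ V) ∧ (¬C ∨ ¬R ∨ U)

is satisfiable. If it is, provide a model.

V=F; H=F; N=F; R=T; U=F; P=T; Q=T; D=T; S=F; C=F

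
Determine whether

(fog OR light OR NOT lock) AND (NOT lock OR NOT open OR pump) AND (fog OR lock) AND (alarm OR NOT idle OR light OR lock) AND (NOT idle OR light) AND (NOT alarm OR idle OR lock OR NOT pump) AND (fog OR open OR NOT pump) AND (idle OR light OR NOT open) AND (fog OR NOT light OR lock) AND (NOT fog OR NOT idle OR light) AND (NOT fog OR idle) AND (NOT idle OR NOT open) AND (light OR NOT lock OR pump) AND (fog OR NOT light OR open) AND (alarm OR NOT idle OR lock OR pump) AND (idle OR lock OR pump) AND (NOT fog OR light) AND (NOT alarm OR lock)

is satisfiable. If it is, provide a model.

idle: True, alarm: True, lock: True, fog: True, pump: False, open: False, light: True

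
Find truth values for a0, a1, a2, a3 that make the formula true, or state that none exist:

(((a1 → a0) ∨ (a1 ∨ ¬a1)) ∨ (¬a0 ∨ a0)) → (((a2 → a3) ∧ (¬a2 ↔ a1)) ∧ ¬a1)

a0: False, a1: False, a2: True, a3: True

  (((a1 → a0) ∨ (a1 ∨ ¬a1)) ∨ (¬a0 ∨ a0)) → (((a2 → a3) ∧ (¬a2 ↔ a1)) ∧ ¬a1) = True
    ((a1 → a0) ∨ (a1 ∨ ¬a1)) ∨ (¬a0 ∨ a0) = True
      (a1 → a0) ∨ (a1 ∨ ¬a1) = True
        a1 → a0 = True
        a1 ∨ ¬a1 = True
          ¬a1 = True
      ¬a0 ∨ a0 = True
        ¬a0 = True
    ((a2 → a3) ∧ (¬a2 ↔ a1)) ∧ ¬a1 = True
      (a2 → a3) ∧ (¬a2 ↔ a1) = True
        a2 → a3 = True
        ¬a2 ↔ a1 = True
          ¬a2 = False
      ¬a1 = True
The formula evaluates to True.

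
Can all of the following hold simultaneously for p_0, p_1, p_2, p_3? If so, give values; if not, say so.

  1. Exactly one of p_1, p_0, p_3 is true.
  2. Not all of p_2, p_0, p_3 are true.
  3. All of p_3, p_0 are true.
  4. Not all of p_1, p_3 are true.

Unsatisfiable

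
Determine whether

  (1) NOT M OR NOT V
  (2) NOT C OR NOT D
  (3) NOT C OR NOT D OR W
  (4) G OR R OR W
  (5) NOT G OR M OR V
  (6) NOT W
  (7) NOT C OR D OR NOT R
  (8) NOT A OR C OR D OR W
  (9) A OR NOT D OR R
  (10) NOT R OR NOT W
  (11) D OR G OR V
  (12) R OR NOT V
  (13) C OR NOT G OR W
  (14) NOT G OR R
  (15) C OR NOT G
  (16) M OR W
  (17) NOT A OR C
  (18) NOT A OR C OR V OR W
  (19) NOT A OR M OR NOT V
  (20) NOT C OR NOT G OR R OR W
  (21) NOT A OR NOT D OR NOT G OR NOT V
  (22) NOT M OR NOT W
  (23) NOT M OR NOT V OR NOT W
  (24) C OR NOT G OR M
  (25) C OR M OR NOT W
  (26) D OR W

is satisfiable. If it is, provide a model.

D = True, C = False, V = False, G = False, R = True, W = False, A = False, M = True

Unit clause (NOT W) forces W = False.
In (M OR W) only M is left, so M = True.
In (D OR W) only D is left, so D = True.
In (NOT M OR NOT V) only NOT V is left, so V = False.
In (NOT C OR NOT D) only NOT C is left, so C = False.
In (C OR NOT G OR W) only NOT G is left, so G = False.
In (NOT A OR C) only NOT A is left, so A = False.
In (G OR R OR W) only R is left, so R = True.
All clauses satisfied.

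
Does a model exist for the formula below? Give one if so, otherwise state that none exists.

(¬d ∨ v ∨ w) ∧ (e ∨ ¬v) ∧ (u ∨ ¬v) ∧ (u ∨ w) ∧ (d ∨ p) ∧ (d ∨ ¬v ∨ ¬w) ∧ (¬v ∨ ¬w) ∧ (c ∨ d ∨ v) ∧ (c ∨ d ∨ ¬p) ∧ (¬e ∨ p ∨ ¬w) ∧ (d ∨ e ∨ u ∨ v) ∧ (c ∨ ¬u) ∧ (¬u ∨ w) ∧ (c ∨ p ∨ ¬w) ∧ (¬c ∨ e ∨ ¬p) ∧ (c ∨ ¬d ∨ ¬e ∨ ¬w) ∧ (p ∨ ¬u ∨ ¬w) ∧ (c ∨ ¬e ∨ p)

d = True; w = True; c = True; u = False; p = False; e = False; v = False

Set d = True.
Set w = True.
  then (¬v ∨ ¬w) forces v = False.
Set c = True.
Set u = False.
Set p = False.
  then (¬e ∨ p ∨ ¬w) forces e = False.
All clauses satisfied.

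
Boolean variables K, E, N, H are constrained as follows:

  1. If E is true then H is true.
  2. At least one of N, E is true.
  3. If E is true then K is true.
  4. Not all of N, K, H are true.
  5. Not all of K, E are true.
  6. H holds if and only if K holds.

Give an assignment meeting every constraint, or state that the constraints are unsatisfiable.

K=F; E=F; N=T; H=F

  (1) E=F ⇒ H: vacuous ✓
  (2) {N, E}: 1 true — at least one ✓
  (3) E=F ⇒ K: vacuous ✓
  (4) {N, K, H}: 1/3 true — not all ✓
  (5) {K, E}: 0/2 true — not all ✓
  (6) H=F, K=F — same ✓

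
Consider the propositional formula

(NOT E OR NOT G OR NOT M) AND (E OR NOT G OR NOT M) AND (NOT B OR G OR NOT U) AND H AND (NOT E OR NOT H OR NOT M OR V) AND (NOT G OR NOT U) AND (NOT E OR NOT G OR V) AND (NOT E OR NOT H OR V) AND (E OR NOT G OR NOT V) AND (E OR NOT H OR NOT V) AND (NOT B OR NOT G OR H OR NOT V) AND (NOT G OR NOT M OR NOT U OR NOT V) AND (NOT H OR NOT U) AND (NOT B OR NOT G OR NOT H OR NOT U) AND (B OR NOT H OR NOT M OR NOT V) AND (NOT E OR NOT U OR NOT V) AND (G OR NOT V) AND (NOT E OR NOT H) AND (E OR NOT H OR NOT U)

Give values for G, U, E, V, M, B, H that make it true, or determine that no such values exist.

G: False; U: False; E: False; V: False; M: False; B: True; H: True

Unit clause (H) forces H = True.
In (NOT H OR NOT U) only NOT U is left, so U = False.
In (NOT E OR NOT H) only NOT E is left, so E = False.
In (E OR NOT H OR NOT V) only NOT V is left, so V = False.
Set G = False.
Set M = False.
Set B = True.
All clauses satisfied.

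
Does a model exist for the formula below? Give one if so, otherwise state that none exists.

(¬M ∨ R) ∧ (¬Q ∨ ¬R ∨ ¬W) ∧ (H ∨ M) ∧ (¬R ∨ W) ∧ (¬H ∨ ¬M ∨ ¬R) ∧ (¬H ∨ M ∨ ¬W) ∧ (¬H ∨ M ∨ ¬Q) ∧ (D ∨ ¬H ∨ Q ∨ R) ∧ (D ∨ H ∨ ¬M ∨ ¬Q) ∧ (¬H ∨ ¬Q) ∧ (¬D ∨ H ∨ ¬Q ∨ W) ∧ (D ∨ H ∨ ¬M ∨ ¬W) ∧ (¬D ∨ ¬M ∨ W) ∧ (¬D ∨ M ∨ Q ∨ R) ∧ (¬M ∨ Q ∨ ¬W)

No satisfying assignment exists.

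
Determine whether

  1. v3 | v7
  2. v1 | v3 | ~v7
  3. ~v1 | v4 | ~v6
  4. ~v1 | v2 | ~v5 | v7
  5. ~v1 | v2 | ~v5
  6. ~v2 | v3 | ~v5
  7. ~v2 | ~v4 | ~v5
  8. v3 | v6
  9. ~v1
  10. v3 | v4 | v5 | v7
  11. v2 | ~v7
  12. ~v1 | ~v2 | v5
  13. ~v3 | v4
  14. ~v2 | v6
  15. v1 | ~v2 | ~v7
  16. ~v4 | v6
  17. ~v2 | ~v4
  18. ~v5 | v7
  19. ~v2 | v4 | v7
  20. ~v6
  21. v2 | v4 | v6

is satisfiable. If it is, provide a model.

Case v1 = True:
  Clause (~v1) is falsified — contradiction.
Case v1 = False:
  (~v6) forces v6 = False.
  (v3 | v6) forces v3 = True.
  (~v3 | v4) forces v4 = True.
  Clause (~v4 | v6) is falsified — contradiction.
Both cases fail, so the formula is unsatisfiable.

No satisfying assignment exists.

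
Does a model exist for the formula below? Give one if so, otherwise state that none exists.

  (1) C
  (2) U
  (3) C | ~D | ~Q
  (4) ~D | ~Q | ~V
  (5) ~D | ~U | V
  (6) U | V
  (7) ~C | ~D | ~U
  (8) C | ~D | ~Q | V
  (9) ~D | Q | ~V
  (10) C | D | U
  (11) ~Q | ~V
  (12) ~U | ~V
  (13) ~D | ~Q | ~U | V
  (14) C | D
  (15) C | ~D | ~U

Unit clause (C) forces C = True.
Unit clause (U) forces U = True.
In (~C | ~D | ~U) only ~D is left, so D = False.
In (~U | ~V) only ~V is left, so V = False.
Set Q = True.
All clauses satisfied.

C=T; Q=T; V=F; U=T; D=F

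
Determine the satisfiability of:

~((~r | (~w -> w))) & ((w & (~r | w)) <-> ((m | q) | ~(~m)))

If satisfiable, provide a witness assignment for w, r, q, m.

w: False, r: True, q: False, m: False

  ~((~r | (~w -> w))) = True
    ~r | (~w -> w) = False
      ~r = False
      ~w -> w = False
        ~w = True
  (w & (~r | w)) <-> ((m | q) | ~(~m)) = True
    w & (~r | w) = False
      ~r | w = False
        ~r = False
    (m | q) | ~(~m) = False
      m | q = False
      ~(~m) = False
        ~m = True
Both conjuncts True, so the formula holds.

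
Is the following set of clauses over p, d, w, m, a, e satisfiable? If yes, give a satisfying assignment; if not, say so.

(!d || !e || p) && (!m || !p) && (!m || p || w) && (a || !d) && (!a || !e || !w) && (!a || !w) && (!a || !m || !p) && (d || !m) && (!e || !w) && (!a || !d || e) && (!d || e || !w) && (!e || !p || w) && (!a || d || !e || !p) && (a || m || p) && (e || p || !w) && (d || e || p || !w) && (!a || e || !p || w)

p = False; d = False; w = False; m = False; a = True; e = False

Set p = False.
Try d = True:
  (!d || !e || p) forces e = False.
  (a || !d) forces a = True.
  clause (!a || !d || e) is falsified — backtrack.
So d = False.
  then (d || !m) forces m = False.
  then (a || m || p) forces a = True.
  then (!a || !w) forces w = False.
Set e = False.
All clauses satisfied.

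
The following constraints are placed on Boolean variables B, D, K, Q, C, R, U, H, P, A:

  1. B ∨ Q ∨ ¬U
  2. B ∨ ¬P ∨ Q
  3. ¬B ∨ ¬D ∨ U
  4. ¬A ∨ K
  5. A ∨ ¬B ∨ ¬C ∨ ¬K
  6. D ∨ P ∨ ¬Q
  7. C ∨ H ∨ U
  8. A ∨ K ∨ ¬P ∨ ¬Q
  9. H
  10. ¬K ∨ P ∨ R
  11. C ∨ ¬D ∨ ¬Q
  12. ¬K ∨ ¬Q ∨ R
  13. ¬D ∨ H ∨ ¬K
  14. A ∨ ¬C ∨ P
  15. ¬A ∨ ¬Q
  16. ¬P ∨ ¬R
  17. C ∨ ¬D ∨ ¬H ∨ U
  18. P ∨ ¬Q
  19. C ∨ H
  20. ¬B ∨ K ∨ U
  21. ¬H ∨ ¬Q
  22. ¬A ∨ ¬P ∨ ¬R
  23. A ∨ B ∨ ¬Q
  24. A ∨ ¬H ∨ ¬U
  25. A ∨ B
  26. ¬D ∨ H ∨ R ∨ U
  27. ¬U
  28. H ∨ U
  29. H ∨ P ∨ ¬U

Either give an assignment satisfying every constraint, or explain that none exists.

B = True; D = False; K = True; Q = False; C = True; R = True; U = False; H = True; P = False; A = True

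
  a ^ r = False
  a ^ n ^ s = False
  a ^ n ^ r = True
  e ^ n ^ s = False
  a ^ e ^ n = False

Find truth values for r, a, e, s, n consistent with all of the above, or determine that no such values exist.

The formula is unsatisfiable.

Adding constraints 1, 2, 3, 4, 5 mod 2: every variable appears an even number of times on the left, so the left side is 0.
But the right sides sum to 1 (mod 2). 0 ≠ 1 — the system is inconsistent.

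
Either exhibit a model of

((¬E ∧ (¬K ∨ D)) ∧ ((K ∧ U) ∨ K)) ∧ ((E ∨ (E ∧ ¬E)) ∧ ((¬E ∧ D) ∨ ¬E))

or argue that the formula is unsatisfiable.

Unsatisfiable — no assignment works.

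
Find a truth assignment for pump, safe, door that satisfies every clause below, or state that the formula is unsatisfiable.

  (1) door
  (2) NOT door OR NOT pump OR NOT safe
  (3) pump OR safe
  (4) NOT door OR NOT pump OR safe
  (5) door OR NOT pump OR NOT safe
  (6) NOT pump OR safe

pump=F, safe=T, door=T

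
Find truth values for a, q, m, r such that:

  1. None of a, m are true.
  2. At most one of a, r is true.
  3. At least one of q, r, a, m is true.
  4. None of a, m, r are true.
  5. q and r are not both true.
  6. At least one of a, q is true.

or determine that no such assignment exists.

a = False, q = True, m = False, r = False

  (1) {a, m}: 0 true — none ✓
  (2) {a, r}: 0 true — at most one ✓
  (3) {q, r, a, m}: 1 true — at least one ✓
  (4) {a, m, r}: 0 true — none ✓
  (5) q=T, r=F — not both ✓
  (6) {a, q}: 1 true — at least one ✓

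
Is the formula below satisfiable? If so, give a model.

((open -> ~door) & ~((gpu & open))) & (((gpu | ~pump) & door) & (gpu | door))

pump = True; gpu = True; door = True; open = False

  (open -> ~door) & ~((gpu & open)) = True
    open -> ~door = True
      ~door = False
    ~((gpu & open)) = True
      gpu & open = False
  ((gpu | ~pump) & door) & (gpu | door) = True
    (gpu | ~pump) & door = True
      gpu | ~pump = True
        ~pump = False
    gpu | door = True
Both conjuncts True, so the formula holds.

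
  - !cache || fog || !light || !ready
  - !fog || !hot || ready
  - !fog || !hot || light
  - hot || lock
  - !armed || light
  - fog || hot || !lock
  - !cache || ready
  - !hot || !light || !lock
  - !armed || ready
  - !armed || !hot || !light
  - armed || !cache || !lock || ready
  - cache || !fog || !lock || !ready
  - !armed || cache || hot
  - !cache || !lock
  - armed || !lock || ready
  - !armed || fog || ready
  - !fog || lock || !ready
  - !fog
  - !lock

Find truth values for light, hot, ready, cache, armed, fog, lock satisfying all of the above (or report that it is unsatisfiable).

light: False, hot: True, ready: False, cache: False, armed: False, fog: False, lock: False

Unit clause (!fog) forces fog = False.
Unit clause (!lock) forces lock = False.
In (hot || lock) only hot is left, so hot = True.
Set light = False.
  then (!armed || light) forces armed = False.
Set ready = False.
  then (!cache || ready) forces cache = False.
All clauses satisfied.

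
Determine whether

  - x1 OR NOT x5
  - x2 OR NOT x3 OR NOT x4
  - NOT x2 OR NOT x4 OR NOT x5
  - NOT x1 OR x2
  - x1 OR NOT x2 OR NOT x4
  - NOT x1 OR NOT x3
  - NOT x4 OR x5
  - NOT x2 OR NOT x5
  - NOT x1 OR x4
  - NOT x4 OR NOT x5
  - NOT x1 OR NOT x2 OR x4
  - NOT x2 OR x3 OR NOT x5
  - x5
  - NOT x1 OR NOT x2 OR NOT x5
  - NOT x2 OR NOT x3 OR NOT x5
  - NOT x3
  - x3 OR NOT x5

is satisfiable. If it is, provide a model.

Case x3 = True:
  Clause (NOT x3) is falsified — contradiction.
Case x3 = False:
  (x5) forces x5 = True.
  Clause (x3 OR NOT x5) is falsified — contradiction.
Both cases fail, so the formula is unsatisfiable.

Unsatisfiable — no assignment works.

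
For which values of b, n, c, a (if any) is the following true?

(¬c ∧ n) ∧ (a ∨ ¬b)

b = False; n = True; c = False; a = True

  ¬c ∧ n = True
    ¬c = True
  a ∨ ¬b = True
    ¬b = True
Both conjuncts True, so the formula holds.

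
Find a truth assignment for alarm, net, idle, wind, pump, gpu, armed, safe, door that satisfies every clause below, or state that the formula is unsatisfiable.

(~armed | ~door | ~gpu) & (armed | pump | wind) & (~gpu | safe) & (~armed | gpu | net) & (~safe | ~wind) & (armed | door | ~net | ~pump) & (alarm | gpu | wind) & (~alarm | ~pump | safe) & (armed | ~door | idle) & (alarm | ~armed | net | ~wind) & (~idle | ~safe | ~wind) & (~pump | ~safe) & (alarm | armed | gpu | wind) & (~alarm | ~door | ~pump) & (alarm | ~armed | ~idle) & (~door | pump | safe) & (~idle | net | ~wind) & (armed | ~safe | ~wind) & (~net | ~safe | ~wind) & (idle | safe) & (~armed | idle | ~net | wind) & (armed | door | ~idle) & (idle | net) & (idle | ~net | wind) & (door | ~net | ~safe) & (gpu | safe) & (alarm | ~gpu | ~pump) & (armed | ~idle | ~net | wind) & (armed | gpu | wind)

alarm=T, net=F, idle=T, wind=F, pump=F, gpu=T, armed=T, safe=T, door=F

Set alarm = True.
Set net = False.
  then (idle | net) forces idle = True.
  then (~idle | net | ~wind) forces wind = False.
Set pump = False.
  then (armed | pump | wind) forces armed = True.
  then (~armed | gpu | net) forces gpu = True.
  then (~armed | ~door | ~gpu) forces door = False.
  then (~gpu | safe) forces safe = True.
All clauses satisfied.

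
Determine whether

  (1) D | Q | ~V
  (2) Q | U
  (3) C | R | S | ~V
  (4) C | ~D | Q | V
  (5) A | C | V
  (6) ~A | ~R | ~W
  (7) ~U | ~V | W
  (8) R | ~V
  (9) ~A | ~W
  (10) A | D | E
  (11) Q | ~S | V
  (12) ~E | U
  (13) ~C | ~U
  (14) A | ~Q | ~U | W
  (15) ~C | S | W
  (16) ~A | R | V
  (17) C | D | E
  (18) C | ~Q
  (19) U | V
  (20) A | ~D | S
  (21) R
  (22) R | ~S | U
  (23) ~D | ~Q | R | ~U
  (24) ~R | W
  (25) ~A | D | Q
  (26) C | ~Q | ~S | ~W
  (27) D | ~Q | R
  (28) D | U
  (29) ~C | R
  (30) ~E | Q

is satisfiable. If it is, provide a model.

S=T, C=F, E=F, V=T, A=F, R=T, W=T, U=T, Q=F, D=T

Unit clause (R) forces R = True.
In (~R | W) only W is left, so W = True.
In (~A | ~R | ~W) only ~A is left, so A = False.
Set S = True.
Set C = False.
  then (A | C | V) forces V = True.
  then (C | ~Q) forces Q = False.
  then (~E | Q) forces E = False.
  then (D | Q | ~V) forces D = True.
  then (Q | U) forces U = True.
All clauses satisfied.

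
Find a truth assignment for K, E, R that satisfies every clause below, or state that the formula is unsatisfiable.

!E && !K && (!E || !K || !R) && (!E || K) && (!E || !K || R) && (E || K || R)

K = False, E = False, R = True

Unit clause (!E) forces E = False.
Unit clause (!K) forces K = False.
In (E || K || R) only R is left, so R = True.
Check each clause:
  (!E): !E holds.
  (!K): !K holds.
  (!E || !K || !R): !E holds.
  (!E || K): !E holds.
  (!E || !K || R): !E holds.
  (E || K || R): R holds.
All clauses satisfied.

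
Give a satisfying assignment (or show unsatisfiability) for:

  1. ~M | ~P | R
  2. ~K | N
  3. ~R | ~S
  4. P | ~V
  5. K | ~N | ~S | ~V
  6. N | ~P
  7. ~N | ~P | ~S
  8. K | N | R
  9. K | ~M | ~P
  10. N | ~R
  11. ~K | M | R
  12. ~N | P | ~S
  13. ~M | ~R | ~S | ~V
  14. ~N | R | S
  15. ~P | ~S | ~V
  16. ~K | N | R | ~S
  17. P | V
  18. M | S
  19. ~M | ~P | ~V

Try P = False:
  (P | ~V) forces V = False.
  clause (P | V) is falsified — backtrack.
So P = True.
  then (N | ~P) forces N = True.
  then (~N | ~P | ~S) forces S = False.
  then (~N | R | S) forces R = True.
  then (M | S) forces M = True.
  then (~M | ~P | ~V) forces V = False.
  then (K | ~M | ~P) forces K = True.
All clauses satisfied.

P = True; M = True; S = False; K = True; R = True; V = False; N = True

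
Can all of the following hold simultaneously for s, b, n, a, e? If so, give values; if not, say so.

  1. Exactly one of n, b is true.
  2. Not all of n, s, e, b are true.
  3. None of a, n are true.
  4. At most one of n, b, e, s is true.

s=F, b=T, n=F, a=F, e=F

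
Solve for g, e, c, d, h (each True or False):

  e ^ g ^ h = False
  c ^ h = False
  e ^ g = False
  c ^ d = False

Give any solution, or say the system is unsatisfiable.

g: True, e: True, c: False, d: False, h: False

e ^ g ^ h = T ^ T ^ F = False ✓
c ^ h = F ^ F = False ✓
e ^ g = T ^ T = False ✓
c ^ d = F ^ F = False ✓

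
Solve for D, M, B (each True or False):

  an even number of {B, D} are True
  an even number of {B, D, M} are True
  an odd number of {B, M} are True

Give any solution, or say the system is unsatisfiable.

D=T, M=F, B=T

{B, D}: 2 true → even ✓
{B, D, M}: 2 true → even ✓
{B, M}: 1 true → odd ✓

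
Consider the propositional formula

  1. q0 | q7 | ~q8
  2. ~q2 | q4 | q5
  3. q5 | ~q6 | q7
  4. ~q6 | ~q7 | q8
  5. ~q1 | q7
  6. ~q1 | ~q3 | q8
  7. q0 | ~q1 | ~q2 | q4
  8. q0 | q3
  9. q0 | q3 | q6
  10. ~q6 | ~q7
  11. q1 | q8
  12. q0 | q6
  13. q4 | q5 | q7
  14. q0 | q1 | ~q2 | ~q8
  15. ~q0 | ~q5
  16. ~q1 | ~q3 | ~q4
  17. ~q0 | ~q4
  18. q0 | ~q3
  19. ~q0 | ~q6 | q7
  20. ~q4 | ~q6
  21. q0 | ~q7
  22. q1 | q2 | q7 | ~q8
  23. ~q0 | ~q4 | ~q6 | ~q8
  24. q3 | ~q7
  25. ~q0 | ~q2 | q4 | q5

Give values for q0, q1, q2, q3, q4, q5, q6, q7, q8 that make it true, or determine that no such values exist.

q0 = True, q1 = True, q2 = False, q3 = True, q4 = False, q5 = False, q6 = False, q7 = True, q8 = True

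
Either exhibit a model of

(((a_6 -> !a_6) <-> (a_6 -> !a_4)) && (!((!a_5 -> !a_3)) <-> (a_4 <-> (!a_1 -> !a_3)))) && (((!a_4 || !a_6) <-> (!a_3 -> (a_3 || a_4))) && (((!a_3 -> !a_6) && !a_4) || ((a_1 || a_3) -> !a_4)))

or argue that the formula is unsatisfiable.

a_1 = False; a_3 = True; a_4 = False; a_5 = False; a_6 = False

  ((a_6 -> !a_6) <-> (a_6 -> !a_4)) && (!((!a_5 -> !a_3)) <-> (a_4 <-> (!a_1 -> !a_3))) = True
    (a_6 -> !a_6) <-> (a_6 -> !a_4) = True
      a_6 -> !a_6 = True
        !a_6 = True
      a_6 -> !a_4 = True
        !a_4 = True
    !((!a_5 -> !a_3)) <-> (a_4 <-> (!a_1 -> !a_3)) = True
      !((!a_5 -> !a_3)) = True
        !a_5 -> !a_3 = False
          !a_5 = True
          !a_3 = False
      a_4 <-> (!a_1 -> !a_3) = True
        !a_1 -> !a_3 = False
          !a_1 = True
          !a_3 = False
  ((!a_4 || !a_6) <-> (!a_3 -> (a_3 || a_4))) && (((!a_3 -> !a_6) && !a_4) || ((a_1 || a_3) -> !a_4)) = True
    (!a_4 || !a_6) <-> (!a_3 -> (a_3 || a_4)) = True
      !a_4 || !a_6 = True
        !a_4 = True
        !a_6 = True
      !a_3 -> (a_3 || a_4) = True
        !a_3 = False
        a_3 || a_4 = True
    ((!a_3 -> !a_6) && !a_4) || ((a_1 || a_3) -> !a_4) = True
      (!a_3 -> !a_6) && !a_4 = True
        !a_3 -> !a_6 = True
          !a_3 = False
          !a_6 = True
        !a_4 = True
      (a_1 || a_3) -> !a_4 = True
        a_1 || a_3 = True
        !a_4 = True
Both conjuncts True, so the formula holds.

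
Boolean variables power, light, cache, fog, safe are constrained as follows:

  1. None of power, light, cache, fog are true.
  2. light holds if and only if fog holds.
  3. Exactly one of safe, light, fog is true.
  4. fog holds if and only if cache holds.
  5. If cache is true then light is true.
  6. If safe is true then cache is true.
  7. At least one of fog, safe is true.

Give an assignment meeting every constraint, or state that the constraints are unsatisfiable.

No satisfying assignment exists.

Case power = True:
  Constraint (1) is violated (power=T) — contradiction.
Case power = False:
  (1) forces light = False.
  (1) forces cache = False.
  (1) forces fog = False.
  (3) with light=F, fog=F forces safe = True.
  Constraint (6) is violated (safe=T, cache=F) — contradiction.
Both cases fail — unsatisfiable.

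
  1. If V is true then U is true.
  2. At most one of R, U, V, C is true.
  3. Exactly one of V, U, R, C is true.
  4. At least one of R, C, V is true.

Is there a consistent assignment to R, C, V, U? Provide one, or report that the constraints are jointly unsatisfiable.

R: False, C: True, V: False, U: False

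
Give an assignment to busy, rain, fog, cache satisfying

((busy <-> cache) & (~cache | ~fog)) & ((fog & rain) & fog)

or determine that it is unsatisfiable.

busy = False; rain = True; fog = True; cache = False

  (busy <-> cache) & (~cache | ~fog) = True
    busy <-> cache = True
    ~cache | ~fog = True
      ~cache = True
      ~fog = False
  (fog & rain) & fog = True
    fog & rain = True
Both conjuncts True, so the formula holds.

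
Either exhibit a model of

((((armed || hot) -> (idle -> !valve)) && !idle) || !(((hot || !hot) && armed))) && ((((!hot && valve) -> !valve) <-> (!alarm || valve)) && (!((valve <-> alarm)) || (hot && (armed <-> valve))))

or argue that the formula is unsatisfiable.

valve=T; hot=T; idle=T; alarm=F; armed=F

  (((armed || hot) -> (idle -> !valve)) && !idle) || !(((hot || !hot) && armed)) = True
    ((armed || hot) -> (idle -> !valve)) && !idle = False
      (armed || hot) -> (idle -> !valve) = False
        armed || hot = True
        idle -> !valve = False
          !valve = False
      !idle = False
    !(((hot || !hot) && armed)) = True
      (hot || !hot) && armed = False
        hot || !hot = True
          !hot = False
  (((!hot && valve) -> !valve) <-> (!alarm || valve)) && (!((valve <-> alarm)) || (hot && (armed <-> valve))) = True
    ((!hot && valve) -> !valve) <-> (!alarm || valve) = True
      (!hot && valve) -> !valve = True
        !hot && valve = False
          !hot = False
        !valve = False
      !alarm || valve = True
        !alarm = True
    !((valve <-> alarm)) || (hot && (armed <-> valve)) = True
      !((valve <-> alarm)) = True
        valve <-> alarm = False
      hot && (armed <-> valve) = False
        armed <-> valve = False
Both conjuncts True, so the formula holds.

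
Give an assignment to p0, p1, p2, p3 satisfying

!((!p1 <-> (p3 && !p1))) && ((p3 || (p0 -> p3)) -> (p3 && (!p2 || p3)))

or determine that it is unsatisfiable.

p0 = True; p1 = False; p2 = False; p3 = False

  !((!p1 <-> (p3 && !p1))) = True
    !p1 <-> (p3 && !p1) = False
      !p1 = True
      p3 && !p1 = False
        !p1 = True
  (p3 || (p0 -> p3)) -> (p3 && (!p2 || p3)) = True
    p3 || (p0 -> p3) = False
      p0 -> p3 = False
    p3 && (!p2 || p3) = False
      !p2 || p3 = True
        !p2 = True
Both conjuncts True, so the formula holds.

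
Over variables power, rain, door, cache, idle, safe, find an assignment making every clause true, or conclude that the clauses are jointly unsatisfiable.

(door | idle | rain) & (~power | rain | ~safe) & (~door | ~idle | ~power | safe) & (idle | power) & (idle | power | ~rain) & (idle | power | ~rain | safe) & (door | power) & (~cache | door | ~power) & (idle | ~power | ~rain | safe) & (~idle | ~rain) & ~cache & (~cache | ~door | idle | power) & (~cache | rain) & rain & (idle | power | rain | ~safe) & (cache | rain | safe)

power=T; rain=T; door=T; cache=F; idle=F; safe=T

Unit clause (~cache) forces cache = False.
Unit clause (rain) forces rain = True.
In (~idle | ~rain) only ~idle is left, so idle = False.
In (idle | power) only power is left, so power = True.
In (idle | ~power | ~rain | safe) only safe is left, so safe = True.
Set door = True.
All clauses satisfied.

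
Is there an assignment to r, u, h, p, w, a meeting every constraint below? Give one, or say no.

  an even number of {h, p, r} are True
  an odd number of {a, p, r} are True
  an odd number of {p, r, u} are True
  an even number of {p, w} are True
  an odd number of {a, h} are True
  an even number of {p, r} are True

r = True; u = True; h = False; p = True; w = True; a = True

{h, p, r}: 2 true → even ✓
{a, p, r}: 3 true → odd ✓
{p, r, u}: 3 true → odd ✓
{p, w}: 2 true → even ✓
{a, h}: 1 true → odd ✓
{p, r}: 2 true → even ✓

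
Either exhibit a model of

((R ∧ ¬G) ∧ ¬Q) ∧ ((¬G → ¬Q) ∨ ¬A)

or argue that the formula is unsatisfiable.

A = True; Q = False; G = False; R = True

  (R ∧ ¬G) ∧ ¬Q = True
    R ∧ ¬G = True
      ¬G = True
    ¬Q = True
  (¬G → ¬Q) ∨ ¬A = True
    ¬G → ¬Q = True
      ¬G = True
      ¬Q = True
    ¬A = False
Both conjuncts True, so the formula holds.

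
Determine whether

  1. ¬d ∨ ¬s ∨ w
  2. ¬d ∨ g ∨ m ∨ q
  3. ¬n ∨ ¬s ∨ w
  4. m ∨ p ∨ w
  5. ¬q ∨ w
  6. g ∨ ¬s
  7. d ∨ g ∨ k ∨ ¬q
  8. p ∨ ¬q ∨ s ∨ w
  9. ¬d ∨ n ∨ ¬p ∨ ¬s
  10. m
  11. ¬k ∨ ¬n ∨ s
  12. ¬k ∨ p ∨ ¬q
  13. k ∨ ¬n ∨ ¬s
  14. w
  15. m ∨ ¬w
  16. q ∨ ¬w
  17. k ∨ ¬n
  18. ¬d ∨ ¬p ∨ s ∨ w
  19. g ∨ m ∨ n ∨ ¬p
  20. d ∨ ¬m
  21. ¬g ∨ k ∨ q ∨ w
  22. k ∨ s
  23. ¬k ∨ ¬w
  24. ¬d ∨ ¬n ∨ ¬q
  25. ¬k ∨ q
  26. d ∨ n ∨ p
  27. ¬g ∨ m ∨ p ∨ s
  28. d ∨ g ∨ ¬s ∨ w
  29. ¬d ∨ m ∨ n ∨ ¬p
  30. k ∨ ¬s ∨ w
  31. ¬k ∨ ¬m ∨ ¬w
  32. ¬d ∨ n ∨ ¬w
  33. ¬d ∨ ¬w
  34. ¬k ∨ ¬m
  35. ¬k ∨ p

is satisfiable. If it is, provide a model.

The formula is unsatisfiable.

Case d = True:
  (m) forces m = True.
  (w) forces w = True.
  Clause (¬d ∨ ¬w) is falsified — contradiction.
Case d = False:
  (m) forces m = True.
  Clause (d ∨ ¬m) is falsified — contradiction.
Both cases fail, so the formula is unsatisfiable.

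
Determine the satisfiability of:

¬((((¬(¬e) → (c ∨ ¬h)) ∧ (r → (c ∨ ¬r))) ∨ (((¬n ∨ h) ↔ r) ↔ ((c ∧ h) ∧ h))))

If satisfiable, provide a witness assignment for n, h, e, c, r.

n: True, h: True, e: True, c: False, r: True

  ¬((((¬(¬e) → (c ∨ ¬h)) ∧ (r → (c ∨ ¬r))) ∨ (((¬n ∨ h) ↔ r) ↔ ((c ∧ h) ∧ h)))) = True
    ((¬(¬e) → (c ∨ ¬h)) ∧ (r → (c ∨ ¬r))) ∨ (((¬n ∨ h) ↔ r) ↔ ((c ∧ h) ∧ h)) = False
      (¬(¬e) → (c ∨ ¬h)) ∧ (r → (c ∨ ¬r)) = False
        ¬(¬e) → (c ∨ ¬h) = False
          ¬(¬e) = True
            ¬e = False
          c ∨ ¬h = False
            ¬h = False
        r → (c ∨ ¬r) = False
          c ∨ ¬r = False
            ¬r = False
      ((¬n ∨ h) ↔ r) ↔ ((c ∧ h) ∧ h) = False
        (¬n ∨ h) ↔ r = True
          ¬n ∨ h = True
            ¬n = False
        (c ∧ h) ∧ h = False
          c ∧ h = False
The formula evaluates to True.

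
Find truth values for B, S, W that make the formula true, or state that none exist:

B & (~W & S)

B = True; S = True; W = False

  ~W & S = True
    ~W = True
Both conjuncts True, so the formula holds.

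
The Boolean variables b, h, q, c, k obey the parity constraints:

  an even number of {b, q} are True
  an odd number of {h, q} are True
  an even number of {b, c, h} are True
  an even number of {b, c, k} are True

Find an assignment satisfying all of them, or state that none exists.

b = True; h = False; q = True; c = True; k = False

{b, q}: 2 true → even ✓
{h, q}: 1 true → odd ✓
{b, c, h}: 2 true → even ✓
{b, c, k}: 2 true → even ✓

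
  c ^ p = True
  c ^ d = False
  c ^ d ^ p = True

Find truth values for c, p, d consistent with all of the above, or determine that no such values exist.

c=F, p=T, d=F

c ^ p = F ^ T = True ✓
c ^ d = F ^ F = False ✓
c ^ d ^ p = F ^ F ^ T = True ✓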